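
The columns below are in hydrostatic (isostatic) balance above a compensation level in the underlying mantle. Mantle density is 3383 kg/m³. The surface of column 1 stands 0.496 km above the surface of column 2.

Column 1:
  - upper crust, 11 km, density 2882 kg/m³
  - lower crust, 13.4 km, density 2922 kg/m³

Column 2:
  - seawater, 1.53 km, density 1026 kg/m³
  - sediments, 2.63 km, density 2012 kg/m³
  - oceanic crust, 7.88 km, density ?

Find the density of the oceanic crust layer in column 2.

Take the compensation level at the base of the deeper column (depth z_c below the surface of column 1) and equate Σ ρ_i t_i down to z_c; mantle fills any gap and the z_c terms cancel.
Column 1: 11×2882 + 13.4×2922 + (z_c − 24.4)×3383
Column 2: 0.496×0 + 1.53×1026 + 2.63×2012 + 7.88×ρ + (z_c − 0.496 − 12.04)×3383
The z_c×3383 term appears on both sides and cancels. Collect the known terms of each column as K = Σ(ρt)_known − 3383 × (depth of known layers): K_1 = 70856.8 − 3383×24.4 = −11688.4; K_2 = 6861.34 − 3383×(0.496 + 12.04) = −35547.948.
Balance: K_1 = K_2 + 7.88×ρ, so ρ = (K_1 − K_2)/7.88 = 23859.5/7.88 = 3030 kg/m³.

3030 kg/m³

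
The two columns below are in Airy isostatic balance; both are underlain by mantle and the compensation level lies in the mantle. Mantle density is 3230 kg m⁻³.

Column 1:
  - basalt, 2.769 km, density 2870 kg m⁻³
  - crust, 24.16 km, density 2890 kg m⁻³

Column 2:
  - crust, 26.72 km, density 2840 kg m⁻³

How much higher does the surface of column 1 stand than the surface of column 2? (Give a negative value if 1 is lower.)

−0.374 km

For any compensation level in the mantle, the mantle terms cancel and isostasy reduces to e = (Σt_1 − Σt_2) − (Σ(ρt)_1 − Σ(ρt)_2) / ρ_m.
Σt_1 = 26.929 km; Σt_2 = 26.72 km; Σ(ρt)_1 = 77769.43; Σ(ρt)_2 = 75884.8 (in km·kg m⁻³).
e = (26.929 − 26.72) − (77769.43 − 75884.8) / 3230 = −0.374 km.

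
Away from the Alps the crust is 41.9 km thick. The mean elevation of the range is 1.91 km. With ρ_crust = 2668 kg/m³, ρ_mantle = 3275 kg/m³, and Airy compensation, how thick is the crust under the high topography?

52.2 km

Root depth r = h ρ_c / (ρ_m − ρ_c) = 1.91 km × 2668 / 607 = 8.395 km.
Total thickness = T + h + r = 41.9 km + 1.91 km + 8.395 km = 52.2 km.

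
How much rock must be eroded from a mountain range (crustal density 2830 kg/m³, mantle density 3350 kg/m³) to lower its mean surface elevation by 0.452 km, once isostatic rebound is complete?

2.91 km

Net drop Δ = e − u = e − e ρ_c/ρ_m = e (ρ_m − ρ_c)/ρ_m.
e = Δ ρ_m/(ρ_m − ρ_c) = 0.452 km × 3350/520 = 2.91 km.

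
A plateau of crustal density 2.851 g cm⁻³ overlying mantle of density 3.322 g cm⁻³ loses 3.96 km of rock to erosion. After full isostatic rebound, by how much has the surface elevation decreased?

Rebound u = e ρ_c/ρ_m = 3.96 km × 2.851/3.322 = 3.399 km.
Net surface drop = e − u = 3.96 km − 3.399 km = e (ρ_m − ρ_c)/ρ_m = 0.561 km.

0.561 km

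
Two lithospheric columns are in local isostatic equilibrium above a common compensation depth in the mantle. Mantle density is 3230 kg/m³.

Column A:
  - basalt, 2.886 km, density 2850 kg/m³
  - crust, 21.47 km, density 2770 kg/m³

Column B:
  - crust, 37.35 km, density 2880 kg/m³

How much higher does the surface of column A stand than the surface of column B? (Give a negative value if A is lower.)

For any compensation level in the mantle, the mantle terms cancel and isostasy reduces to e = (Σt_A − Σt_B) − (Σ(ρt)_A − Σ(ρt)_B) / ρ_m.
Σt_A = 24.356 km; Σt_B = 37.35 km; Σ(ρt)_A = 67697; Σ(ρt)_B = 107568 (in km·kg/m³).
e = (24.356 − 37.35) − (67697 − 107568) / 3230 = −0.65 km.

−0.65 km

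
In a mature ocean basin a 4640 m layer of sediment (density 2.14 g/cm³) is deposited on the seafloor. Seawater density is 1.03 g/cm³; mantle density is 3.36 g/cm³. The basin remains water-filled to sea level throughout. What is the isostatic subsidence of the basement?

2210 m

Submarine loading: the sediment displaces seawater, and the subsidence is in turn flooded, so s (ρ_m − ρ_w) = t (ρ_sed − ρ_w).
s = 4640 m × (2.14 − 1.03) / (3.36 − 1.03) = 2210 m.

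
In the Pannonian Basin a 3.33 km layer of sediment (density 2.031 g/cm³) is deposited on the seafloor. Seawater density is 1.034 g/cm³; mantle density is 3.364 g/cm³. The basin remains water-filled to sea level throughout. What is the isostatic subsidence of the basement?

1.42 km

Submarine loading: the sediment displaces seawater, and the subsidence is in turn flooded, so s (ρ_m − ρ_w) = t (ρ_sed − ρ_w).
s = 3.33 km × (2.031 − 1.034) / (3.364 − 1.034) = 1.42 km.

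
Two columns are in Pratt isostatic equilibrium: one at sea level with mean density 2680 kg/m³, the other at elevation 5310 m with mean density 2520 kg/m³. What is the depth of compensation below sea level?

83600 m

ρ_ref D = ρ (D + h) → D (ρ_ref − ρ) = ρ h.
D = ρ h/(ρ_ref − ρ) = 2520 × 5310 m/(2680 − 2520) = 83600 m.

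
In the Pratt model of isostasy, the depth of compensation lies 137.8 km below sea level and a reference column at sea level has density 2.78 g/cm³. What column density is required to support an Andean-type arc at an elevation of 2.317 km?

Pratt balance: ρ_ref D = ρ (D + h).
ρ = ρ_ref D/(D + h) = 2.78 × 137.8 km/(137.8 km + 2.317 km) = 2.73 g/cm³.

2.73 g/cm³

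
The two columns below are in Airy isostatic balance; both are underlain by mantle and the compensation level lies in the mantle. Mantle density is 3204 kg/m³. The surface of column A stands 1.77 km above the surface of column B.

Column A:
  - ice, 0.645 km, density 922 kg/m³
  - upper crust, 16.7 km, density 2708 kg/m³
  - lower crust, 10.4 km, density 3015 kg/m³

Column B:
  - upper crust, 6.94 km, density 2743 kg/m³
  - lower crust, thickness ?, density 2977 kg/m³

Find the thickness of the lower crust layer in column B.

12.6 km

Take the compensation level at the base of the deeper column (depth z_c below the surface of column A) and equate Σ ρ_i t_i down to z_c; mantle fills any gap and the z_c terms cancel.
Column A: 0.645×922 + 16.7×2708 + 10.4×3015 + (z_c − 27.745)×3204
Column B: 1.77×0 + 6.94×2743 + x×2977 + (z_c − 1.77 − 6.94 − x)×3204
The z_c×3204 term appears on both sides and cancels. Collect the known terms of each column as K = Σ(ρt)_known − 3204 × (depth of known layers): K_A = 77174.29 − 3204×27.745 = −11720.69; K_B = 19036.42 − 3204×(1.77 + 6.94) = −8870.42.
Balance: K_A = K_B − x×(3204 − 2977), so x = (K_B − K_A)/(3204 − 2977) = 2850.27/227 = 12.6 km.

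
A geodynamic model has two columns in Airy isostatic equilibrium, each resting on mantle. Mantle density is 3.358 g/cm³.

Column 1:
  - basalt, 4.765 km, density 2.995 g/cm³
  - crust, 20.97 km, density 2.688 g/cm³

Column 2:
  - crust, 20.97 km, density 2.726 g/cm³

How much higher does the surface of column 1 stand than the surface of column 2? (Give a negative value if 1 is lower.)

For any compensation level in the mantle, the mantle terms cancel and isostasy reduces to e = (Σt_1 − Σt_2) − (Σ(ρt)_1 − Σ(ρt)_2) / ρ_m.
Σt_1 = 25.735 km; Σt_2 = 20.97 km; Σ(ρt)_1 = 70.638535; Σ(ρt)_2 = 57.16422 (in km·g/cm³).
e = (25.735 − 20.97) − (70.638535 − 57.16422) / 3.358 = 0.752 km.

0.752 km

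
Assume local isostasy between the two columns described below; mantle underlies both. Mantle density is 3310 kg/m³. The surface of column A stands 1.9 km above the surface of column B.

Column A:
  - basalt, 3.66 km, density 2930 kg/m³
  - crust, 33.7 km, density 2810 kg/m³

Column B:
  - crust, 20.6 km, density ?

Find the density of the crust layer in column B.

Take the compensation level at the base of the deeper column (depth z_c below the surface of column A) and equate Σ ρ_i t_i down to z_c; mantle fills any gap and the z_c terms cancel.
Column A: 3.66×2930 + 33.7×2810 + (z_c − 37.36)×3310
Column B: 1.9×0 + 20.6×ρ + (z_c − 1.9 − 20.6)×3310
The z_c×3310 term appears on both sides and cancels. Collect the known terms of each column as K = Σ(ρt)_known − 3310 × (depth of known layers): K_A = 105420.8 − 3310×37.36 = −18240.8; K_B = 0 − 3310×(1.9 + 20.6) = −74475.
Balance: K_A = K_B + 20.6×ρ, so ρ = (K_A − K_B)/20.6 = 56234.2/20.6 = 2730 kg/m³.

2730 kg/m³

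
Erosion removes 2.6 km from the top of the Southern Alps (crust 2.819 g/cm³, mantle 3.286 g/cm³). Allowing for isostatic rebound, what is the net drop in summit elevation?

0.37 km

Rebound u = e ρ_c/ρ_m = 2.6 km × 2.819/3.286 = 2.23 km.
Net surface drop = e − u = 2.6 km − 2.23 km = e (ρ_m − ρ_c)/ρ_m = 0.37 km.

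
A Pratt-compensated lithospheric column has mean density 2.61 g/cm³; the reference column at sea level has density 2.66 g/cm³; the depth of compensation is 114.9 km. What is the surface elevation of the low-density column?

2.2 km

ρ_ref D = ρ (D + h) → h = D (ρ_ref − ρ)/ρ.
h = 114.9 km × (2.66 − 2.61)/2.61 = 2.2 km.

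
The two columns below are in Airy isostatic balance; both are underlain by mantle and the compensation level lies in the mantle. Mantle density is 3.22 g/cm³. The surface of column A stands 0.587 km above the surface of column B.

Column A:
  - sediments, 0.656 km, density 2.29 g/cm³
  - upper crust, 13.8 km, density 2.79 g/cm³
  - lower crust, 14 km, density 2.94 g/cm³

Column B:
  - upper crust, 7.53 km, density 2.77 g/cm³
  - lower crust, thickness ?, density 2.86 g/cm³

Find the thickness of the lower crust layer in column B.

14.4 km

Take the compensation level at the base of the deeper column (depth z_c below the surface of column A) and equate Σ ρ_i t_i down to z_c; mantle fills any gap and the z_c terms cancel.
Column A: 0.656×2.29 + 13.8×2.79 + 14×2.94 + (z_c − 28.456)×3.22
Column B: 0.587×0 + 7.53×2.77 + x×2.86 + (z_c − 0.587 − 7.53 − x)×3.22
The z_c×3.22 term appears on both sides and cancels. Collect the known terms of each column as K = Σ(ρt)_known − 3.22 × (depth of known layers): K_A = 81.16424 − 3.22×28.456 = −10.46408; K_B = 20.8581 − 3.22×(0.587 + 7.53) = −5.27864.
Balance: K_A = K_B − x×(3.22 − 2.86), so x = (K_B − K_A)/(3.22 − 2.86) = 5.18544/0.36 = 14.4 km.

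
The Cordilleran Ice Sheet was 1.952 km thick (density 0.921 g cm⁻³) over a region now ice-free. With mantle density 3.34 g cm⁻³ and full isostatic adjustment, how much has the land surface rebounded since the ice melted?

Removing the load lets mantle flow back in; uplift u satisfies ρ_ice t = ρ_m u.
u = t ρ_ice/ρ_m = 1.952 km × 0.921/3.34 = 0.538 km.

0.538 km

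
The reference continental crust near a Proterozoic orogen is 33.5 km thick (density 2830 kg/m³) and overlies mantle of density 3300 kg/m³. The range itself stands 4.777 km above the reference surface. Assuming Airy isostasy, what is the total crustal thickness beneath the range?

Root depth r = h ρ_c / (ρ_m − ρ_c) = 4.777 km × 2830 / 470 = 28.76 km.
Total thickness = T + h + r = 33.5 km + 4.777 km + 28.76 km = 67 km.

67 km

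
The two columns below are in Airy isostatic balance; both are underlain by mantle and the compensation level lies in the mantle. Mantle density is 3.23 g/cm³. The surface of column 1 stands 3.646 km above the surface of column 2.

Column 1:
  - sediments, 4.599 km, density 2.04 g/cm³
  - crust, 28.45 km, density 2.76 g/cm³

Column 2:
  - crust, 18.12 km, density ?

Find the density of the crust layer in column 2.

2.84 g/cm³

Take the compensation level at the base of the deeper column (depth z_c below the surface of column 1) and equate Σ ρ_i t_i down to z_c; mantle fills any gap and the z_c terms cancel.
Column 1: 4.599×2.04 + 28.45×2.76 + (z_c − 33.049)×3.23
Column 2: 3.646×0 + 18.12×ρ + (z_c − 3.646 − 18.12)×3.23
The z_c×3.23 term appears on both sides and cancels. Collect the known terms of each column as K = Σ(ρt)_known − 3.23 × (depth of known layers): K_1 = 87.90396 − 3.23×33.049 = −18.84431; K_2 = 0 − 3.23×(3.646 + 18.12) = −70.30418.
Balance: K_1 = K_2 + 18.12×ρ, so ρ = (K_1 − K_2)/18.12 = 51.4599/18.12 = 2.84 g/cm³.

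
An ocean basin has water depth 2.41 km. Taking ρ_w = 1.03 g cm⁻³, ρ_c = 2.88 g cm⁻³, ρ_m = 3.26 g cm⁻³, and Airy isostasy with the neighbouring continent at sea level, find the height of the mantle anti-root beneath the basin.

Isostatic balance requires: replacing crust with seawater at the top is compensated by replacing crust with mantle at the base: d (ρ_c − ρ_w) = a (ρ_m − ρ_c).
a = d (ρ_c − ρ_w)/(ρ_m − ρ_c) = 2.41 km × 1.85/0.38 = 11.7 km.

11.7 km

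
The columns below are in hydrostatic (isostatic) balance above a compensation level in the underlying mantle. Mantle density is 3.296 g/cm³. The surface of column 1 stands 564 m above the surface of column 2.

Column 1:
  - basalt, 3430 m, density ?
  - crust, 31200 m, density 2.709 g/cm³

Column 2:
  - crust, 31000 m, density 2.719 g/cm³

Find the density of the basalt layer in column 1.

2.88 g/cm³

Take the compensation level at the base of the deeper column (depth z_c below the surface of column 1) and equate Σ ρ_i t_i down to z_c; mantle fills any gap and the z_c terms cancel.
Column 1: 3430×ρ + 31200×2.709 + (z_c − 34630)×3.296
Column 2: 564×0 + 31000×2.719 + (z_c − 564 − 31000)×3.296
The z_c×3.296 term appears on both sides and cancels. Collect the known terms of each column as K = Σ(ρt)_known − 3.296 × (depth of known layers): K_1 = 84520.8 − 3.296×34630 = −29619.68; K_2 = 84289 − 3.296×(564 + 31000) = −19745.944.
Balance: K_1 + 3430×ρ = K_2, so ρ = (K_2 − K_1)/3430 = 9873.74/3430 = 2.88 g/cm³.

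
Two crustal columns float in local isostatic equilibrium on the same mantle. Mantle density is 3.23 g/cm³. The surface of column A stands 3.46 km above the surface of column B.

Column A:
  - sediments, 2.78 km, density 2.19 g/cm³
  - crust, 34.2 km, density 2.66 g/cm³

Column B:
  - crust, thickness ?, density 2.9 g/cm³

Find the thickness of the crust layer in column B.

34 km

Take the compensation level at the base of the deeper column (depth z_c below the surface of column A) and equate Σ ρ_i t_i down to z_c; mantle fills any gap and the z_c terms cancel.
Column A: 2.78×2.19 + 34.2×2.66 + (z_c − 36.98)×3.23
Column B: 3.46×0 + x×2.9 + (z_c − 3.46 − 0 − x)×3.23
The z_c×3.23 term appears on both sides and cancels. Collect the known terms of each column as K = Σ(ρt)_known − 3.23 × (depth of known layers): K_A = 97.0602 − 3.23×36.98 = −22.3852; K_B = 0 − 3.23×(3.46 + 0) = −11.1758.
Balance: K_A = K_B − x×(3.23 − 2.9), so x = (K_B − K_A)/(3.23 − 2.9) = 11.2094/0.33 = 34 km.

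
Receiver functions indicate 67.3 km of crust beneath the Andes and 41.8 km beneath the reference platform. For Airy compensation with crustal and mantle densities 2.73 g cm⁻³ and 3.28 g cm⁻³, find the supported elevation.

4.28 km

Excess crust Δ = 67.3 km − 41.8 km = 25.5 km, split between elevation h and root r with h + r = Δ.
Airy balance ρ_c h = (ρ_m − ρ_c) r gives r = h ρ_c/(ρ_m − ρ_c), so h (1 + ρ_c/(ρ_m − ρ_c)) = Δ, i.e. h = Δ (ρ_m − ρ_c)/ρ_m.
h = 25.5 km × 0.55/3.28 = 4.28 km.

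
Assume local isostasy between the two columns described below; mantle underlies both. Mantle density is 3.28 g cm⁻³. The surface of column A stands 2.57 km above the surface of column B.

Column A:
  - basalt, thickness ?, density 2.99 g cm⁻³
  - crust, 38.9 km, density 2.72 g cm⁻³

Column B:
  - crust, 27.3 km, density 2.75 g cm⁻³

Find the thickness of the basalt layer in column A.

Take the compensation level at the base of the deeper column (depth z_c below the surface of column A) and equate Σ ρ_i t_i down to z_c; mantle fills any gap and the z_c terms cancel.
Column A: x×2.99 + 38.9×2.72 + (z_c − 38.9 − x)×3.28
Column B: 2.57×0 + 27.3×2.75 + (z_c − 2.57 − 27.3)×3.28
The z_c×3.28 term appears on both sides and cancels. Collect the known terms of each column as K = Σ(ρt)_known − 3.28 × (depth of known layers): K_A = 105.808 − 3.28×38.9 = −21.784; K_B = 75.075 − 3.28×(2.57 + 27.3) = −22.8986.
Balance: K_A − x×(3.28 − 2.99) = K_B, so x = (K_A − K_B)/(3.28 − 2.99) = 1.1146/0.29 = 3.84 km.

3.84 km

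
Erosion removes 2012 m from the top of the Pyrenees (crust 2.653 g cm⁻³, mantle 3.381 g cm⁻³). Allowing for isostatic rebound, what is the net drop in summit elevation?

Rebound u = e ρ_c/ρ_m = 2012 m × 2.653/3.381 = 1579 m.
Net surface drop = e − u = 2012 m − 1579 m = e (ρ_m − ρ_c)/ρ_m = 433 m.

433 m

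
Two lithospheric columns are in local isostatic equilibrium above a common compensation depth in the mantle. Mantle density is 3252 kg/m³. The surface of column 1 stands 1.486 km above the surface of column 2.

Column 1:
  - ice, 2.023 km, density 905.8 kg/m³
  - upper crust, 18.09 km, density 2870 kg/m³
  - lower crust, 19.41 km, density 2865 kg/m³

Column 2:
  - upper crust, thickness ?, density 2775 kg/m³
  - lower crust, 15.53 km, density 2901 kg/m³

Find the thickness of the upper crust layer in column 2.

18.6 km

Take the compensation level at the base of the deeper column (depth z_c below the surface of column 1) and equate Σ ρ_i t_i down to z_c; mantle fills any gap and the z_c terms cancel.
Column 1: 2.023×905.8 + 18.09×2870 + 19.41×2865 + (z_c − 39.523)×3252
Column 2: 1.486×0 + x×2775 + 15.53×2901 + (z_c − 1.486 − 15.53 − x)×3252
The z_c×3252 term appears on both sides and cancels. Collect the known terms of each column as K = Σ(ρt)_known − 3252 × (depth of known layers): K_1 = 109360.383 − 3252×39.523 = −19168.4126; K_2 = 45052.53 − 3252×(1.486 + 15.53) = −10283.502.
Balance: K_1 = K_2 − x×(3252 − 2775), so x = (K_2 − K_1)/(3252 − 2775) = 8884.91/477 = 18.6 km.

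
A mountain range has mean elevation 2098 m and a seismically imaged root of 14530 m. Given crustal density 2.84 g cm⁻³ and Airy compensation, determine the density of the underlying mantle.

3.25 g cm⁻³

Airy balance: ρ_c h = (ρ_m − ρ_c) r → ρ_m = ρ_c (1 + h/r).
ρ_m = 2.84 × (1 + 2098 m/14530 m) = 3.25 g cm⁻³.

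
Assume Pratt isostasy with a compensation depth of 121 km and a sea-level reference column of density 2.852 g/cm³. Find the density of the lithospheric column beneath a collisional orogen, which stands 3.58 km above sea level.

Pratt balance: ρ_ref D = ρ (D + h).
ρ = ρ_ref D/(D + h) = 2.852 × 121 km/(121 km + 3.58 km) = 2.77 g/cm³.

2.77 g/cm³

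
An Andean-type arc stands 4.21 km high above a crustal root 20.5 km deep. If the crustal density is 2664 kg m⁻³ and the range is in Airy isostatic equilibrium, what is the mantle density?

Airy balance: ρ_c h = (ρ_m − ρ_c) r → ρ_m = ρ_c (1 + h/r).
ρ_m = 2664 × (1 + 4.21 km/20.5 km) = 3210 kg m⁻³.

3210 kg m⁻³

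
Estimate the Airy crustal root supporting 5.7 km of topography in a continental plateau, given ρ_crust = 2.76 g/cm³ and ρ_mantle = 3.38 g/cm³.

25.4 km

Balancing pressure at the compensation depth: the weight of the topography is balanced by the buoyancy of the root, ρ_c h = (ρ_m − ρ_c) r.
r = h · ρ_c / (ρ_m − ρ_c) = 5.7 km × 2.76 / (3.38 − 2.76) = 25.4 km.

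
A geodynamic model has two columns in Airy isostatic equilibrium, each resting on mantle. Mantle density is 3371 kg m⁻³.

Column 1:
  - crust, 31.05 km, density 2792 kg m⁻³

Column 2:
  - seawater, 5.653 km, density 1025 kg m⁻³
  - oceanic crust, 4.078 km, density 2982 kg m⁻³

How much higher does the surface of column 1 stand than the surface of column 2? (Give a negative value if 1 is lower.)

0.928 km

For any compensation level in the mantle, the mantle terms cancel and isostasy reduces to e = (Σt_1 − Σt_2) − (Σ(ρt)_1 − Σ(ρt)_2) / ρ_m.
Σt_1 = 31.05 km; Σt_2 = 9.731 km; Σ(ρt)_1 = 86691.6; Σ(ρt)_2 = 17954.921 (in km·kg m⁻³).
e = (31.05 − 9.731) − (86691.6 − 17954.921) / 3371 = 0.928 km.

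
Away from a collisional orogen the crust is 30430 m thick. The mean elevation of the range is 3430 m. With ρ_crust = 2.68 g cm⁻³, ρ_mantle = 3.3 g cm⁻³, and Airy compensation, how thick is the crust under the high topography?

Root depth r = h ρ_c / (ρ_m − ρ_c) = 3430 m × 2.68 / 0.62 = 14830 m.
Total thickness = T + h + r = 30430 m + 3430 m + 14830 m = 48700 m.

48700 m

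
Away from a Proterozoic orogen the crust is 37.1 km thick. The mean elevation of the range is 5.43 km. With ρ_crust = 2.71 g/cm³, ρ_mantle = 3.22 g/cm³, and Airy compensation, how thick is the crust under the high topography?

71.4 km

Root depth r = h ρ_c / (ρ_m − ρ_c) = 5.43 km × 2.71 / 0.51 = 28.85 km.
Total thickness = T + h + r = 37.1 km + 5.43 km + 28.85 km = 71.4 km.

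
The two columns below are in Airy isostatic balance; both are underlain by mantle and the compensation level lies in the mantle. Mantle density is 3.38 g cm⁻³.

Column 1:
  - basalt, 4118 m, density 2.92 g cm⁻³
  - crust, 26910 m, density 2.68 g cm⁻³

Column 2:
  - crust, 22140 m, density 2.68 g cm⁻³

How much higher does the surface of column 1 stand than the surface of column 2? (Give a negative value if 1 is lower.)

For any compensation level in the mantle, the mantle terms cancel and isostasy reduces to e = (Σt_1 − Σt_2) − (Σ(ρt)_1 − Σ(ρt)_2) / ρ_m.
Σt_1 = 31028 m; Σt_2 = 22140 m; Σ(ρt)_1 = 84143.36; Σ(ρt)_2 = 59335.2 (in m·g cm⁻³).
e = (31028 − 22140) − (84143.36 − 59335.2) / 3.38 = 1550 m.

1550 m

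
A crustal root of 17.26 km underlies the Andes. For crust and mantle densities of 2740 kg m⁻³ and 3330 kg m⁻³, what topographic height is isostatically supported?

3.72 km

For local isostatic compensation: ρ_c h = (ρ_m − ρ_c) r.
h = r (ρ_m − ρ_c) / ρ_c = 17.26 km × (3330 − 2740) / 2740 = 3.72 km.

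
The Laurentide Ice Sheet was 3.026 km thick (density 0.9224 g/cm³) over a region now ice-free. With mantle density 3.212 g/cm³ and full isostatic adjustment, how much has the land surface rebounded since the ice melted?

0.869 km

Removing the load lets mantle flow back in; uplift u satisfies ρ_ice t = ρ_m u.
u = t ρ_ice/ρ_m = 3.026 km × 0.9224/3.212 = 0.869 km.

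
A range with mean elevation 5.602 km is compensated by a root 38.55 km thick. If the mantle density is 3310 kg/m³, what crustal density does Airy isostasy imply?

ρ_c h = (ρ_m − ρ_c) r → ρ_c (h + r) = ρ_m r → ρ_c = ρ_m r / (h + r).
ρ_c = 3310 × 38.55 km / (5.602 km + 38.55 km) = 2890 kg/m³.

2890 kg/m³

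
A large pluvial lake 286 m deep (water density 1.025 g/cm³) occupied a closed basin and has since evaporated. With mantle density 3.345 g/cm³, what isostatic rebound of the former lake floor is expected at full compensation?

87.6 m

u = d ρ_w/ρ_m = 286 m × 1.025/3.345 = 87.6 m.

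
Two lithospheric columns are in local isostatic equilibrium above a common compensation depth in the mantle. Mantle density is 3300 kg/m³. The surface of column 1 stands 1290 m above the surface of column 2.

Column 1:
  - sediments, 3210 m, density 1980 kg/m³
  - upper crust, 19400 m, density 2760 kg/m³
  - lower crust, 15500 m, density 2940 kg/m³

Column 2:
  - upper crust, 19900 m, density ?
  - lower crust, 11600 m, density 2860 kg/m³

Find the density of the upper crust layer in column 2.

Take the compensation level at the base of the deeper column (depth z_c below the surface of column 1) and equate Σ ρ_i t_i down to z_c; mantle fills any gap and the z_c terms cancel.
Column 1: 3210×1980 + 19400×2760 + 15500×2940 + (z_c − 38110)×3300
Column 2: 1290×0 + 19900×ρ + 11600×2860 + (z_c − 1290 − 31500)×3300
The z_c×3300 term appears on both sides and cancels. Collect the known terms of each column as K = Σ(ρt)_known − 3300 × (depth of known layers): K_1 = 105469800 − 3300×38110 = −20293200; K_2 = 33176000 − 3300×(1290 + 31500) = −75031000.
Balance: K_1 = K_2 + 19900×ρ, so ρ = (K_1 − K_2)/19900 = 54737800/19900 = 2750 kg/m³.

2750 kg/m³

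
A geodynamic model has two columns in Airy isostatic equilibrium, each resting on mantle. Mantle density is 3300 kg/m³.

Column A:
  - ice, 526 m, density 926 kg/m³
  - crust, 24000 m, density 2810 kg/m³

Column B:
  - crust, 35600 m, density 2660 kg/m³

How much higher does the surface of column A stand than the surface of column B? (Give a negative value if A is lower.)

−2960 m

For any compensation level in the mantle, the mantle terms cancel and isostasy reduces to e = (Σt_A − Σt_B) − (Σ(ρt)_A − Σ(ρt)_B) / ρ_m.
Σt_A = 24526 m; Σt_B = 35600 m; Σ(ρt)_A = 67927076; Σ(ρt)_B = 94696000 (in m·kg/m³).
e = (24526 − 35600) − (67927076 − 94696000) / 3300 = −2960 m.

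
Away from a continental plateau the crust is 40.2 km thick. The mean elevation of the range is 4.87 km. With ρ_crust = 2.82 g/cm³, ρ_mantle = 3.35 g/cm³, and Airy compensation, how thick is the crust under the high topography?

Root depth r = h ρ_c / (ρ_m − ρ_c) = 4.87 km × 2.82 / 0.53 = 25.91 km.
Total thickness = T + h + r = 40.2 km + 4.87 km + 25.91 km = 71 km.

71 km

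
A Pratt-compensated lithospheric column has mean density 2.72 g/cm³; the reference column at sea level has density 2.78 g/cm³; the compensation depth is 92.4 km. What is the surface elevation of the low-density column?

ρ_ref D = ρ (D + h) → h = D (ρ_ref − ρ)/ρ.
h = 92.4 km × (2.78 − 2.72)/2.72 = 2.04 km.

2.04 km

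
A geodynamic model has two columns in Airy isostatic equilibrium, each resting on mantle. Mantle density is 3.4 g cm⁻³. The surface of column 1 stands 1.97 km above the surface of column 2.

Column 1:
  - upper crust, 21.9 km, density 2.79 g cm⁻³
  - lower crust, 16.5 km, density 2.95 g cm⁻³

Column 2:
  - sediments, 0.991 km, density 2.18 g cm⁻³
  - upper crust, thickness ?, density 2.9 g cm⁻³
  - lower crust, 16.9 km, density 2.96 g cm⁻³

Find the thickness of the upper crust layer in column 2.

10.9 km

Take the compensation level at the base of the deeper column (depth z_c below the surface of column 1) and equate Σ ρ_i t_i down to z_c; mantle fills any gap and the z_c terms cancel.
Column 1: 21.9×2.79 + 16.5×2.95 + (z_c − 38.4)×3.4
Column 2: 1.97×0 + 0.991×2.18 + x×2.9 + 16.9×2.96 + (z_c − 1.97 − 17.891 − x)×3.4
The z_c×3.4 term appears on both sides and cancels. Collect the known terms of each column as K = Σ(ρt)_known − 3.4 × (depth of known layers): K_1 = 109.776 − 3.4×38.4 = −20.784; K_2 = 52.18438 − 3.4×(1.97 + 17.891) = −15.34302.
Balance: K_1 = K_2 − x×(3.4 − 2.9), so x = (K_2 − K_1)/(3.4 − 2.9) = 5.44098/0.5 = 10.9 km.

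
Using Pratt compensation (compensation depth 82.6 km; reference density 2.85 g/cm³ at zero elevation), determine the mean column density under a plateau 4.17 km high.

2.71 g/cm³

Pratt balance: ρ_ref D = ρ (D + h).
ρ = ρ_ref D/(D + h) = 2.85 × 82.6 km/(82.6 km + 4.17 km) = 2.71 g/cm³.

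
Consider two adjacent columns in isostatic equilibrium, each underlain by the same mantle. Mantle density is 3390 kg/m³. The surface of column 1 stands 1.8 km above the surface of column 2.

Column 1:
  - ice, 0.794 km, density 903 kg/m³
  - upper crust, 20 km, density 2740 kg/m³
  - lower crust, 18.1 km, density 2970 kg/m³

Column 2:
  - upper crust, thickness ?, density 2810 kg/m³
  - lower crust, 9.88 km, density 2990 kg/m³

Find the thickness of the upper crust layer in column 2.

Take the compensation level at the base of the deeper column (depth z_c below the surface of column 1) and equate Σ ρ_i t_i down to z_c; mantle fills any gap and the z_c terms cancel.
Column 1: 0.794×903 + 20×2740 + 18.1×2970 + (z_c − 38.894)×3390
Column 2: 1.8×0 + x×2810 + 9.88×2990 + (z_c − 1.8 − 9.88 − x)×3390
The z_c×3390 term appears on both sides and cancels. Collect the known terms of each column as K = Σ(ρt)_known − 3390 × (depth of known layers): K_1 = 109273.982 − 3390×38.894 = −22576.678; K_2 = 29541.2 − 3390×(1.8 + 9.88) = −10054.
Balance: K_1 = K_2 − x×(3390 − 2810), so x = (K_2 − K_1)/(3390 − 2810) = 12522.7/580 = 21.6 km.

21.6 km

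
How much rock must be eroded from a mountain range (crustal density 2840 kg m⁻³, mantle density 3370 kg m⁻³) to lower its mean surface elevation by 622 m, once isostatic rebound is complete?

3950 m

Net drop Δ = e − u = e − e ρ_c/ρ_m = e (ρ_m − ρ_c)/ρ_m.
e = Δ ρ_m/(ρ_m − ρ_c) = 622 m × 3370/530 = 3950 m.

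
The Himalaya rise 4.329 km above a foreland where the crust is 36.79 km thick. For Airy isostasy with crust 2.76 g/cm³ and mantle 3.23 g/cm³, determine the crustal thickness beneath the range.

Root depth r = h ρ_c / (ρ_m − ρ_c) = 4.329 km × 2.76 / 0.47 = 25.42 km.
Total thickness = T + h + r = 36.79 km + 4.329 km + 25.42 km = 66.5 km.

66.5 km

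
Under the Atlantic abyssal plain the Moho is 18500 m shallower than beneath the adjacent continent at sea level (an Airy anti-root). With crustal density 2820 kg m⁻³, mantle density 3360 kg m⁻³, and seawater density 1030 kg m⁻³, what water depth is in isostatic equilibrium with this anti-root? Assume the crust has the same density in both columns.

5580 m

Replacing a thickness d of crust by seawater at the top must be balanced by replacing crust with mantle at the base: d (ρ_c − ρ_w) = a (ρ_m − ρ_c).
d = a (ρ_m − ρ_c)/(ρ_c − ρ_w) = 18500 m × 540/1790 = 5580 m.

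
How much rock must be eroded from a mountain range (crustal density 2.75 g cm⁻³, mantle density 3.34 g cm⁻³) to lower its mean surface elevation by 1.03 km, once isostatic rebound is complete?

5.83 km

Net drop Δ = e − u = e − e ρ_c/ρ_m = e (ρ_m − ρ_c)/ρ_m.
e = Δ ρ_m/(ρ_m − ρ_c) = 1.03 km × 3.34/0.59 = 5.83 km.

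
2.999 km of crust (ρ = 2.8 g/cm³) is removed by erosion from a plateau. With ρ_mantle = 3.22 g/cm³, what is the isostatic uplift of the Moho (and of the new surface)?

Unloading: uplift u = e ρ_c/ρ_m = 2.999 km × 2.8/3.22 = 2.61 km.

2.61 km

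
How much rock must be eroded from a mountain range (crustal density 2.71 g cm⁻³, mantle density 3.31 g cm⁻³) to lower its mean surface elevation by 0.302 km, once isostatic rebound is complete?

1.67 km

Net drop Δ = e − u = e − e ρ_c/ρ_m = e (ρ_m − ρ_c)/ρ_m.
e = Δ ρ_m/(ρ_m − ρ_c) = 0.302 km × 3.31/0.6 = 1.67 km.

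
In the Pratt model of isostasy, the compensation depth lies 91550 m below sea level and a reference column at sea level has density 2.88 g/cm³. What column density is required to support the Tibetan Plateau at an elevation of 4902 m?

Pratt balance: ρ_ref D = ρ (D + h).
ρ = ρ_ref D/(D + h) = 2.88 × 91550 m/(91550 m + 4902 m) = 2.73 g/cm³.

2.73 g/cm³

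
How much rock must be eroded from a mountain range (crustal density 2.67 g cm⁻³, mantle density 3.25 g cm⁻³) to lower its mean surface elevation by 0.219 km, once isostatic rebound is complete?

1.23 km

Net drop Δ = e − u = e − e ρ_c/ρ_m = e (ρ_m − ρ_c)/ρ_m.
e = Δ ρ_m/(ρ_m − ρ_c) = 0.219 km × 3.25/0.58 = 1.23 km.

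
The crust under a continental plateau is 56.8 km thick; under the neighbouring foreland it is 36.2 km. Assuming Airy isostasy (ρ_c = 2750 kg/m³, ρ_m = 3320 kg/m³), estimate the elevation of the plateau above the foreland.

Excess crust Δ = 56.8 km − 36.2 km = 20.6 km, split between elevation h and root r with h + r = Δ.
Airy balance ρ_c h = (ρ_m − ρ_c) r gives r = h ρ_c/(ρ_m − ρ_c), so h (1 + ρ_c/(ρ_m − ρ_c)) = Δ, i.e. h = Δ (ρ_m − ρ_c)/ρ_m.
h = 20.6 km × 570/3320 = 3.54 km.

3.54 km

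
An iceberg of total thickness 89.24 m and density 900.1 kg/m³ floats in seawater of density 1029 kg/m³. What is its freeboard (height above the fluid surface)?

11.2 m

Floating equilibrium: submerged depth d = t ρ_obj/ρ_fluid = 89.24 m × 900.1/1029 = 78.06 m.
Freeboard = t − d = 89.24 m − 78.06 m = 11.2 m.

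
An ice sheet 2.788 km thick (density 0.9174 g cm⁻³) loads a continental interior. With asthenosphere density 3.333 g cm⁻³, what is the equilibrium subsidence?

Balancing pressure at the compensation depth: the ice load ρ_ice t is balanced by mantle displaced below, ρ_m s.
s = t ρ_ice / ρ_m = 2.788 km × 0.9174/3.333 = 0.767 km.

0.767 km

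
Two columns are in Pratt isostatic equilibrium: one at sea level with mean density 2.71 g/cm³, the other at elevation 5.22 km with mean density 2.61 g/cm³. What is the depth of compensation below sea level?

136 km

ρ_ref D = ρ (D + h) → D (ρ_ref − ρ) = ρ h.
D = ρ h/(ρ_ref − ρ) = 2.61 × 5.22 km/(2.71 − 2.61) = 136 km.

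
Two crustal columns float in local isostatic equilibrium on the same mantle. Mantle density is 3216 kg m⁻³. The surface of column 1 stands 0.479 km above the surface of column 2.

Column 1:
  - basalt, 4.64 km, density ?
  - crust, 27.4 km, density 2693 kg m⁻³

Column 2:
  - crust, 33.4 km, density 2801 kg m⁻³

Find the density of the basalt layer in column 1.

Take the compensation level at the base of the deeper column (depth z_c below the surface of column 1) and equate Σ ρ_i t_i down to z_c; mantle fills any gap and the z_c terms cancel.
Column 1: 4.64×ρ + 27.4×2693 + (z_c − 32.04)×3216
Column 2: 0.479×0 + 33.4×2801 + (z_c − 0.479 − 33.4)×3216
The z_c×3216 term appears on both sides and cancels. Collect the known terms of each column as K = Σ(ρt)_known − 3216 × (depth of known layers): K_1 = 73788.2 − 3216×32.04 = −29252.44; K_2 = 93553.4 − 3216×(0.479 + 33.4) = −15401.464.
Balance: K_1 + 4.64×ρ = K_2, so ρ = (K_2 − K_1)/4.64 = 13851/4.64 = 2990 kg m⁻³.

2990 kg m⁻³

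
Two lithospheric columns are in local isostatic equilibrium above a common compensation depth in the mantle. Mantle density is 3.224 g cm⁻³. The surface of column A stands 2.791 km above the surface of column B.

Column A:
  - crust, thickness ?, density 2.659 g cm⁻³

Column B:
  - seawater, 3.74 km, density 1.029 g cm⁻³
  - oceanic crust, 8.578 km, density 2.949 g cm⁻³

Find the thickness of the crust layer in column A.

Take the compensation level at the base of the deeper column (depth z_c below the surface of column A) and equate Σ ρ_i t_i down to z_c; mantle fills any gap and the z_c terms cancel.
Column A: x×2.659 + (z_c − 0 − x)×3.224
Column B: 2.791×0 + 3.74×1.029 + 8.578×2.949 + (z_c − 2.791 − 12.318)×3.224
The z_c×3.224 term appears on both sides and cancels. Collect the known terms of each column as K = Σ(ρt)_known − 3.224 × (depth of known layers): K_A = 0 − 3.224×0 = 0; K_B = 29.144982 − 3.224×(2.791 + 12.318) = −19.566434.
Balance: K_A − x×(3.224 − 2.659) = K_B, so x = (K_A − K_B)/(3.224 − 2.659) = 19.5664/0.565 = 34.6 km.

34.6 km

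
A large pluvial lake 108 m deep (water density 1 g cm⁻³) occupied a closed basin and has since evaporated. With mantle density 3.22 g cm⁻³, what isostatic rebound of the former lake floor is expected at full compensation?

33.5 m

u = d ρ_w/ρ_m = 108 m × 1/3.22 = 33.5 m.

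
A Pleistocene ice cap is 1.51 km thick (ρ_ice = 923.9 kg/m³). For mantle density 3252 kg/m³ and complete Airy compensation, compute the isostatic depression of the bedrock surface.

0.429 km

Equating mass per unit area of the two columns: the ice load ρ_ice t is balanced by mantle displaced below, ρ_m s.
s = t ρ_ice / ρ_m = 1.51 km × 923.9/3252 = 0.429 km.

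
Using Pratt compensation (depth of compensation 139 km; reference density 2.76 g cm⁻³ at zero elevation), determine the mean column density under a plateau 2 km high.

Pratt balance: ρ_ref D = ρ (D + h).
ρ = ρ_ref D/(D + h) = 2.76 × 139 km/(139 km + 2 km) = 2.72 g cm⁻³.

2.72 g cm⁻³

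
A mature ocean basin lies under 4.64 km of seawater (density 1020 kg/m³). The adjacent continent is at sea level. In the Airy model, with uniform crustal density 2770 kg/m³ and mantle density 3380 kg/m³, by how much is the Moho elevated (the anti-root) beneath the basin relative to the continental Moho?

Equating mass per unit area of the two columns: replacing crust with seawater at the top is compensated by replacing crust with mantle at the base: d (ρ_c − ρ_w) = a (ρ_m − ρ_c).
a = d (ρ_c − ρ_w)/(ρ_m − ρ_c) = 4.64 km × 1750/610 = 13.3 km.

13.3 km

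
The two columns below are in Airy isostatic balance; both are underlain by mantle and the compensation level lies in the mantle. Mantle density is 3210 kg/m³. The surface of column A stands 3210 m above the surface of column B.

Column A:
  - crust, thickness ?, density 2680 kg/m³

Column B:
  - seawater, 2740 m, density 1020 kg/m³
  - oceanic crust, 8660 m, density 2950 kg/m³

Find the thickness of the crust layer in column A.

35000 m

Take the compensation level at the base of the deeper column (depth z_c below the surface of column A) and equate Σ ρ_i t_i down to z_c; mantle fills any gap and the z_c terms cancel.
Column A: x×2680 + (z_c − 0 − x)×3210
Column B: 3210×0 + 2740×1020 + 8660×2950 + (z_c − 3210 − 11400)×3210
The z_c×3210 term appears on both sides and cancels. Collect the known terms of each column as K = Σ(ρt)_known − 3210 × (depth of known layers): K_A = 0 − 3210×0 = 0; K_B = 28341800 − 3210×(3210 + 11400) = −18556300.
Balance: K_A − x×(3210 − 2680) = K_B, so x = (K_A − K_B)/(3210 − 2680) = 18556300/530 = 35000 m.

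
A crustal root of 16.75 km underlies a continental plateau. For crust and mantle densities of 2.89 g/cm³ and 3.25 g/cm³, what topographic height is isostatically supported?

Isostatic balance requires: ρ_c h = (ρ_m − ρ_c) r.
h = r (ρ_m − ρ_c) / ρ_c = 16.75 km × (3.25 − 2.89) / 2.89 = 2.09 km.

2.09 km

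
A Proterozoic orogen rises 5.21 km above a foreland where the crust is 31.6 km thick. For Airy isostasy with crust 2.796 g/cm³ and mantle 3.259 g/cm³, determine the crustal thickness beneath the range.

68.3 km

Root depth r = h ρ_c / (ρ_m − ρ_c) = 5.21 km × 2.796 / 0.463 = 31.46 km.
Total thickness = T + h + r = 31.6 km + 5.21 km + 31.46 km = 68.3 km.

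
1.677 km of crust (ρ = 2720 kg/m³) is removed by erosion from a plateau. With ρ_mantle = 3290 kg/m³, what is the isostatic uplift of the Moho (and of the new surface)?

1.39 km

Unloading: uplift u = e ρ_c/ρ_m = 1.677 km × 2720/3290 = 1.39 km.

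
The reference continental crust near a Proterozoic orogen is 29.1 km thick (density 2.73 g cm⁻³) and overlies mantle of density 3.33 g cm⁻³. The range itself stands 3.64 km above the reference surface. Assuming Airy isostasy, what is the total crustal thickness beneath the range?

Root depth r = h ρ_c / (ρ_m − ρ_c) = 3.64 km × 2.73 / 0.6 = 16.56 km.
Total thickness = T + h + r = 29.1 km + 3.64 km + 16.56 km = 49.3 km.

49.3 km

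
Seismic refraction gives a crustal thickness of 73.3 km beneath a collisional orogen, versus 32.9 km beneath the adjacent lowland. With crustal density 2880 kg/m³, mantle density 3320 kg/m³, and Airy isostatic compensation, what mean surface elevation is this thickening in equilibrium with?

Excess crust Δ = 73.3 km − 32.9 km = 40.4 km, split between elevation h and root r with h + r = Δ.
Airy balance ρ_c h = (ρ_m − ρ_c) r gives r = h ρ_c/(ρ_m − ρ_c), so h (1 + ρ_c/(ρ_m − ρ_c)) = Δ, i.e. h = Δ (ρ_m − ρ_c)/ρ_m.
h = 40.4 km × 440/3320 = 5.35 km.

5.35 km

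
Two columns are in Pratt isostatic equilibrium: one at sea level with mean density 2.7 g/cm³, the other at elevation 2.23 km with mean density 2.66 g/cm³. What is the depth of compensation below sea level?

148 km

ρ_ref D = ρ (D + h) → D (ρ_ref − ρ) = ρ h.
D = ρ h/(ρ_ref − ρ) = 2.66 × 2.23 km/(2.7 − 2.66) = 148 km.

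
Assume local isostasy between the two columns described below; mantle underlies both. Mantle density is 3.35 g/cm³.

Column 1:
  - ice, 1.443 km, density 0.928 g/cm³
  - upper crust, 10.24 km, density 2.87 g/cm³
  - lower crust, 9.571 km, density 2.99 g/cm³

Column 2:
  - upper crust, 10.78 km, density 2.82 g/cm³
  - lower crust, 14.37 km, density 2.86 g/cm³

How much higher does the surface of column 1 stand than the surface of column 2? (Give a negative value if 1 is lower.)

−0.268 km

For any compensation level in the mantle, the mantle terms cancel and isostasy reduces to e = (Σt_1 − Σt_2) − (Σ(ρt)_1 − Σ(ρt)_2) / ρ_m.
Σt_1 = 21.254 km; Σt_2 = 25.15 km; Σ(ρt)_1 = 59.345194; Σ(ρt)_2 = 71.4978 (in km·g/cm³).
e = (21.254 − 25.15) − (59.345194 − 71.4978) / 3.35 = −0.268 km.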